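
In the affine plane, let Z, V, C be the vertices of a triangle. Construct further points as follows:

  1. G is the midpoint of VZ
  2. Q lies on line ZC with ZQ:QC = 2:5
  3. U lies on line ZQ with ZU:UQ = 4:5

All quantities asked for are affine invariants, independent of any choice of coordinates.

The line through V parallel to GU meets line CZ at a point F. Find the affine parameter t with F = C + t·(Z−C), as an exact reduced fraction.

Choose coordinates Z = (0, 0), V = (1, 0), C = (0, 1).
1. G is the midpoint of VZ ⇒ G = (1/2, 0)
2. Q lies on line ZC with ZQ:QC = 2:5 ⇒ Q = (0, 2/7)
3. U lies on line ZQ with ZU:UQ = 4:5 ⇒ U = (0, 8/63)
through V parallel to GU: direction (-1/2, 8/63); meets CZ at F = (0, 16/63)
F = C + t·(Z−C) with t = 47/63

t = 47/63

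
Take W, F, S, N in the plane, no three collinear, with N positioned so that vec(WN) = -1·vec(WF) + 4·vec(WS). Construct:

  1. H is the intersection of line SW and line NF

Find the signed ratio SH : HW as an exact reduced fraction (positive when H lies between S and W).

Choose coordinates W = (0, 0), F = (1, 0), S = (0, 1), N = (-1, 4).
1. H is the intersection of line SW and line NF ⇒ H = (0, 2)
H = S + t·(W−S) with t = -1, so SH:HW = t:(1−t) = -1:2

SH:HW = -1/2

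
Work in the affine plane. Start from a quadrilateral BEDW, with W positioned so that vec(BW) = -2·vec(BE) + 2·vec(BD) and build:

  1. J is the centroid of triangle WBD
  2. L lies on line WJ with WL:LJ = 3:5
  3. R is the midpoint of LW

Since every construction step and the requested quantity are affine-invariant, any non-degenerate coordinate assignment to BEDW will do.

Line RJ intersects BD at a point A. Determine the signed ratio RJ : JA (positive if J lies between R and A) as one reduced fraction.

Work in coordinates with B = (0, 0), E = (1, 0), D = (0, 1), W = (-2, 2).
1. J is the centroid of triangle WBD ⇒ J = (-2/3, 1)
2. L lies on line WJ with WL:LJ = 3:5 ⇒ L = (-3/2, 13/8)
3. R is the midpoint of LW ⇒ R = (-7/4, 29/16)
line RJ meets BD at A = (0, 1/2)
J = R + t·(A−R) with t = 13/21, so RJ:JA = 13/21:8/21

RJ:JA = 13/8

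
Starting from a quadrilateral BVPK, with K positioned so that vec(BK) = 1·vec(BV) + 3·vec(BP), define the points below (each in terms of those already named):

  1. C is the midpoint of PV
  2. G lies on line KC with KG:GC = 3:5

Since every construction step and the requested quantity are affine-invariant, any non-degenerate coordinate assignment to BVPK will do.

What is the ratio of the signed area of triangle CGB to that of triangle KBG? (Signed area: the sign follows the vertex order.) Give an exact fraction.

Choose coordinates B = (0, 0), V = (1, 0), P = (0, 1), K = (1, 3).
1. C is the midpoint of PV ⇒ C = (1/2, 1/2)
2. G lies on line KC with KG:GC = 3:5 ⇒ G = (13/16, 33/16)
2·[CGB] = 5/8, 2·[KBG] = 3/8
[CGB]:[KBG] = 5/8:3/8 = 5/3

[CGB]:[KBG] = 5/3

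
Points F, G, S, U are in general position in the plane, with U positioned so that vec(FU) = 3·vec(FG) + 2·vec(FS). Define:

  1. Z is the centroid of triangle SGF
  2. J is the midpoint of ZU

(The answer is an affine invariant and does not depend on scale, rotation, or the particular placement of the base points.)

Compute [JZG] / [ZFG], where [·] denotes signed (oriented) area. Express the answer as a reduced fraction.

[JZG]:[ZFG] = 3

Work in coordinates with F = (0, 0), G = (1, 0), S = (0, 1), U = (3, 2).
1. Z is the centroid of triangle SGF ⇒ Z = (1/3, 1/3)
2. J is the midpoint of ZU ⇒ J = (5/3, 7/6)
2·[JZG] = 1, 2·[ZFG] = 1/3
[JZG]:[ZFG] = 1:1/3 = 3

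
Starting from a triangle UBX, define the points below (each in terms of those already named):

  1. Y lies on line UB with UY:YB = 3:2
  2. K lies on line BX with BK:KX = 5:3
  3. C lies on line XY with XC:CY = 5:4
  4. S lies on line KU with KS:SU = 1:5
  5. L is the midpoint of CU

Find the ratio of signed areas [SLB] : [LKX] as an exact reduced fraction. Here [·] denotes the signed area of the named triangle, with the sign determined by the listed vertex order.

Set U = (0, 0), B = (1, 0), X = (0, 1); any affine frame gives the same invariant.
1. Y lies on line UB with UY:YB = 3:2 ⇒ Y = (3/5, 0)
2. K lies on line BX with BK:KX = 5:3 ⇒ K = (3/8, 5/8)
3. C lies on line XY with XC:CY = 5:4 ⇒ C = (1/3, 4/9)
4. S lies on line KU with KS:SU = 1:5 ⇒ S = (5/16, 25/48)
5. L is the midpoint of CU ⇒ L = (1/6, 2/9)
2·[SLB] = 9/32, 2·[LKX] = 11/48
[SLB]:[LKX] = 9/32:11/48 = 27/22

[SLB]:[LKX] = 27/22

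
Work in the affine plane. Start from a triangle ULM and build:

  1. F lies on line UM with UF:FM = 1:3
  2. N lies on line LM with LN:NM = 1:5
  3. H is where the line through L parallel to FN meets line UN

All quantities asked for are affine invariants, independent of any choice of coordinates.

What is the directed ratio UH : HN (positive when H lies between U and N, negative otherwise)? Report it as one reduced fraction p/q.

UH:HN = 2/3

Set U = (0, 0), L = (1, 0), M = (0, 1); any affine frame gives the same invariant.
1. F lies on line UM with UF:FM = 1:3 ⇒ F = (0, 1/4)
2. N lies on line LM with LN:NM = 1:5 ⇒ N = (5/6, 1/6)
3. H is where the line through L parallel to FN meets line UN ⇒ H = (1/3, 1/15)
H = U + t·(N−U) with t = 2/5, so UH:HN = t:(1−t) = 2/5:3/5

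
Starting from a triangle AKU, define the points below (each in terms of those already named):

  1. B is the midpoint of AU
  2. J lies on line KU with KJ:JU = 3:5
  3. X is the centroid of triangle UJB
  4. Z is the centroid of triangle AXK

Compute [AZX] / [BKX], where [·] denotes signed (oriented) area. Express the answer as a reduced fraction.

Assign A = (0, 0), K = (1, 0), U = (0, 1) — the answer is frame-independent, so this choice is without loss of generality.
1. B is the midpoint of AU ⇒ B = (0, 1/2)
2. J lies on line KU with KJ:JU = 3:5 ⇒ J = (5/8, 3/8)
3. X is the centroid of triangle UJB ⇒ X = (5/24, 5/8)
4. Z is the centroid of triangle AXK ⇒ Z = (29/72, 5/24)
2·[AZX] = 5/24, 2·[BKX] = 11/48
[AZX]:[BKX] = 5/24:11/48 = 10/11

[AZX]:[BKX] = 10/11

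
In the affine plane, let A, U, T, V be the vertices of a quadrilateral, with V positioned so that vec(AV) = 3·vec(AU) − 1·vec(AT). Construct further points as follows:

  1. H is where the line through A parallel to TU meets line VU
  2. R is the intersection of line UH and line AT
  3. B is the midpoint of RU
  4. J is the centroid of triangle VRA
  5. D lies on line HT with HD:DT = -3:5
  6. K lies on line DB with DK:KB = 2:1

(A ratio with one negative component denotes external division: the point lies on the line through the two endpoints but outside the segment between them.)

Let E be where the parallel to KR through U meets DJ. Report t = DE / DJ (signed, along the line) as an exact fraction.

Assign A = (0, 0), U = (1, 0), T = (0, 1), V = (3, -1) — the answer is frame-independent, so this choice is without loss of generality.
1. H is where the line through A parallel to TU meets line VU ⇒ H = (-1, 1)
2. R is the intersection of line UH and line AT ⇒ R = (0, 1/2)
3. B is the midpoint of RU ⇒ B = (1/2, 1/4)
4. J is the centroid of triangle VRA ⇒ J = (1, -1/6)
5. D lies on line HT with HD:DT = -3:5 ⇒ D = (-5/2, 1)
6. K lies on line DB with DK:KB = 2:1 ⇒ K = (-1/2, 1/2)
through U parallel to KR: direction (1/2, 0); meets DJ at E = (1/2, 0)
E = D + t·(J−D) with t = 6/7

t = 6/7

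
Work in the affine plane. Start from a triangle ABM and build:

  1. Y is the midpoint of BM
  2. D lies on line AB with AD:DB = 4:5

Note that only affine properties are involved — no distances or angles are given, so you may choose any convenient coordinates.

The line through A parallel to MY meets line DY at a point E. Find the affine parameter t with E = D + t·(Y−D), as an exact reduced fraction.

Set A = (0, 0), B = (1, 0), M = (0, 1); any affine frame gives the same invariant.
1. Y is the midpoint of BM ⇒ Y = (1/2, 1/2)
2. D lies on line AB with AD:DB = 4:5 ⇒ D = (4/9, 0)
through A parallel to MY: direction (1/2, -1/2); meets DY at E = (2/5, -2/5)
E = D + t·(Y−D) with t = -4/5

t = -4/5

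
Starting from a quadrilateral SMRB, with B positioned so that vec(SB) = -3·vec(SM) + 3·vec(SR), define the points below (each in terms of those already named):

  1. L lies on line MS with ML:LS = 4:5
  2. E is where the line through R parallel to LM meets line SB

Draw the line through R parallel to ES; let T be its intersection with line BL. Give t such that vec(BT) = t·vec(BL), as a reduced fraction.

t = 9/5

Assign S = (0, 0), M = (1, 0), R = (0, 1), B = (-3, 3) — the answer is frame-independent, so this choice is without loss of generality.
1. L lies on line MS with ML:LS = 4:5 ⇒ L = (5/9, 0)
2. E is where the line through R parallel to LM meets line SB ⇒ E = (-1, 1)
through R parallel to ES: direction (1, -1); meets BL at T = (17/5, -12/5)
T = B + t·(L−B) with t = 9/5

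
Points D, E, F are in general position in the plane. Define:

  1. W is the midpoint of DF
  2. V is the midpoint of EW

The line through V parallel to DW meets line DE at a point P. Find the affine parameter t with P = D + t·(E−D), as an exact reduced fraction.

t = 1/2

Assign D = (0, 0), E = (1, 0), F = (0, 1) — the answer is frame-independent, so this choice is without loss of generality.
1. W is the midpoint of DF ⇒ W = (0, 1/2)
2. V is the midpoint of EW ⇒ V = (1/2, 1/4)
through V parallel to DW: direction (0, 1/2); meets DE at P = (1/2, 0)
P = D + t·(E−D) with t = 1/2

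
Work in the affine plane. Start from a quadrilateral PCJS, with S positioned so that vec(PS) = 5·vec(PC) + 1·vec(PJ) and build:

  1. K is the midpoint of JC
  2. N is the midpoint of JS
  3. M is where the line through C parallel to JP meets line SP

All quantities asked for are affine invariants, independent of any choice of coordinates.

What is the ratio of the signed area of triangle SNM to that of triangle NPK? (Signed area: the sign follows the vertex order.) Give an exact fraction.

Assign P = (0, 0), C = (1, 0), J = (0, 1), S = (5, 1) — the answer is frame-independent, so this choice is without loss of generality.
1. K is the midpoint of JC ⇒ K = (1/2, 1/2)
2. N is the midpoint of JS ⇒ N = (5/2, 1)
3. M is where the line through C parallel to JP meets line SP ⇒ M = (1, 1/5)
2·[SNM] = 2, 2·[NPK] = -3/4
[SNM]:[NPK] = 2:-3/4 = -8/3

[SNM]:[NPK] = -8/3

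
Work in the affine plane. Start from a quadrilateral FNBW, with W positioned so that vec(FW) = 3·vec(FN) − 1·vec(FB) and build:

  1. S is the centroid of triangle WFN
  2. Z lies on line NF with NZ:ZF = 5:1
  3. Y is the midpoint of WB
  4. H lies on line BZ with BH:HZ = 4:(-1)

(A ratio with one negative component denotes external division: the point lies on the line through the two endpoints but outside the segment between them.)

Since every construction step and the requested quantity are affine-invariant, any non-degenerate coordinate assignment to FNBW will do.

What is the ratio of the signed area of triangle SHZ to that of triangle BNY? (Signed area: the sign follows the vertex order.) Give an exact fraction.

Set F = (0, 0), N = (1, 0), B = (0, 1), W = (3, -1); any affine frame gives the same invariant.
1. S is the centroid of triangle WFN ⇒ S = (4/3, -1/3)
2. Z lies on line NF with NZ:ZF = 5:1 ⇒ Z = (1/6, 0)
3. Y is the midpoint of WB ⇒ Y = (3/2, 0)
4. H lies on line BZ with BH:HZ = 4:(-1) ⇒ H = (2/9, -1/3)
2·[SHZ] = -10/27, 2·[BNY] = 1/2
[SHZ]:[BNY] = -10/27:1/2 = -20/27

[SHZ]:[BNY] = -20/27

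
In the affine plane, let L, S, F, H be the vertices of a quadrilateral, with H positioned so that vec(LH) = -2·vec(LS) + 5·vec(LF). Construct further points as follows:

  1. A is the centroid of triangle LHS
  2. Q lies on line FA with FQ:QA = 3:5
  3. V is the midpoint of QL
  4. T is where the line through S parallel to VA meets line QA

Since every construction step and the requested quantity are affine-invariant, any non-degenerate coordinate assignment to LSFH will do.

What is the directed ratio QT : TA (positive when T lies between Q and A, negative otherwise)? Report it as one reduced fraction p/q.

QT:TA = -8/9

Assign L = (0, 0), S = (1, 0), F = (0, 1), H = (-2, 5) — the answer is frame-independent, so this choice is without loss of generality.
1. A is the centroid of triangle LHS ⇒ A = (-1/3, 5/3)
2. Q lies on line FA with FQ:QA = 3:5 ⇒ Q = (-1/8, 5/4)
3. V is the midpoint of QL ⇒ V = (-1/16, 5/8)
4. T is where the line through S parallel to VA meets line QA ⇒ T = (37/24, -25/12)
T = Q + t·(A−Q) with t = -8, so QT:TA = t:(1−t) = -8:9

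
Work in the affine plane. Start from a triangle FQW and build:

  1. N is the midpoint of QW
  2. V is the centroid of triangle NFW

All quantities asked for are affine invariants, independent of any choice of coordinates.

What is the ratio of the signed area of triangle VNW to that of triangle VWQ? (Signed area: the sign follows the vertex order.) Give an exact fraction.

[VNW]:[VWQ] = -1/2

Set F = (0, 0), Q = (1, 0), W = (0, 1); any affine frame gives the same invariant.
1. N is the midpoint of QW ⇒ N = (1/2, 1/2)
2. V is the centroid of triangle NFW ⇒ V = (1/6, 1/2)
2·[VNW] = 1/6, 2·[VWQ] = -1/3
[VNW]:[VWQ] = 1/6:-1/3 = -1/2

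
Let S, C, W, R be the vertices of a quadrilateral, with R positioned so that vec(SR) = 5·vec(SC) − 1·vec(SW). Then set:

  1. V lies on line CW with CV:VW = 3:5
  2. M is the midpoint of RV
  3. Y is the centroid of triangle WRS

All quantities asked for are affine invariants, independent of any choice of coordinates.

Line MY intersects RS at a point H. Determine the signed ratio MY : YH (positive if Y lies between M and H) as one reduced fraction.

MY:YH = -1/4

Work in coordinates with S = (0, 0), C = (1, 0), W = (0, 1), R = (5, -1).
1. V lies on line CW with CV:VW = 3:5 ⇒ V = (5/8, 3/8)
2. M is the midpoint of RV ⇒ M = (45/16, -5/16)
3. Y is the centroid of triangle WRS ⇒ Y = (5/3, 0)
line MY meets RS at H = (25/4, -5/4)
Y = M + t·(H−M) with t = -1/3, so MY:YH = -1/3:4/3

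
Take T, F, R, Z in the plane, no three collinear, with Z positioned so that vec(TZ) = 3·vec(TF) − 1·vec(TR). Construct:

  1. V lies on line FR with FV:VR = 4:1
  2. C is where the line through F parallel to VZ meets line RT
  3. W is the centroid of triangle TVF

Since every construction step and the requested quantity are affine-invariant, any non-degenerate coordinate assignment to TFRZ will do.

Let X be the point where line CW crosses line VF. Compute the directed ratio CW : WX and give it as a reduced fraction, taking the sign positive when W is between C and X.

Work in coordinates with T = (0, 0), F = (1, 0), R = (0, 1), Z = (3, -1).
1. V lies on line FR with FV:VR = 4:1 ⇒ V = (1/5, 4/5)
2. C is where the line through F parallel to VZ meets line RT ⇒ C = (0, 9/14)
3. W is the centroid of triangle TVF ⇒ W = (2/5, 4/15)
line CW meets VF at X = (6, -5)
W = C + t·(X−C) with t = 1/15, so CW:WX = 1/15:14/15

CW:WX = 1/14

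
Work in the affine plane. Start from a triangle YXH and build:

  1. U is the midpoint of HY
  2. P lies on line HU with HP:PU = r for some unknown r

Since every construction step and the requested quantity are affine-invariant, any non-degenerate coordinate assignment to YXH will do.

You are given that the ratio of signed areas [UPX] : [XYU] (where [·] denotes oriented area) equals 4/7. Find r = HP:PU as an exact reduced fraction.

r = 3/4

Choose coordinates Y = (0, 0), X = (1, 0), H = (0, 1).
1. U is the midpoint of HY ⇒ U = (0, 1/2)
2. With HP:PU = r, write λ = r/(r+1) so P = H + λ·(U−H); P is affine-linear in λ
Every point depending on P is an affine combination of P and λ-independent points, so each such coordinate is linear in λ; the λ² term in each signed area is a multiple of (U−H)×(U−H) = 0, so 2·[UPX] and 2·[XYU] are each linear in λ. Evaluating at λ=0 and λ=1:
  2·[UPX] = 1/2·λ − 1/2,   2·[XYU] = -1/2
So [UPX]:[XYU] = (1/2·λ − 1/2) / (-1/2). Setting this equal to 4/7:
  1/2·λ − 1/2 = 4/7·(-1/2)  ⇒  λ = 3/7
Then r = λ/(1−λ) = (3/7)/(4/7) = 3/4. Check: with r = 3/4, P = (0, 11/14) and [UPX]:[XYU] = 4/7 as required.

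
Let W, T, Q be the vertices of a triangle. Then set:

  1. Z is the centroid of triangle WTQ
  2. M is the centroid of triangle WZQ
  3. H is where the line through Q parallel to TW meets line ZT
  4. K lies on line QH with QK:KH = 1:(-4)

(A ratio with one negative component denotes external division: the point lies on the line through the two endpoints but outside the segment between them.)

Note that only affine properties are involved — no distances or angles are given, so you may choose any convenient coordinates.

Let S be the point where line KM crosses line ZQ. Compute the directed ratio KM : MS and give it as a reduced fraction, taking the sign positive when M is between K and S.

Assign W = (0, 0), T = (1, 0), Q = (0, 1) — the answer is frame-independent, so this choice is without loss of generality.
1. Z is the centroid of triangle WTQ ⇒ Z = (1/3, 1/3)
2. M is the centroid of triangle WZQ ⇒ M = (1/9, 4/9)
3. H is where the line through Q parallel to TW meets line ZT ⇒ H = (-1, 1)
4. K lies on line QH with QK:KH = 1:(-4) ⇒ K = (1/3, 1)
line KM meets ZQ at S = (5/27, 17/27)
M = K + t·(S−K) with t = 3/2, so KM:MS = 3/2:-1/2

KM:MS = -3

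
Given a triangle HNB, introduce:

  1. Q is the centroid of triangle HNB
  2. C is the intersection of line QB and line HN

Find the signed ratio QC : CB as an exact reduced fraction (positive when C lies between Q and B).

Set H = (0, 0), N = (1, 0), B = (0, 1); any affine frame gives the same invariant.
1. Q is the centroid of triangle HNB ⇒ Q = (1/3, 1/3)
2. C is the intersection of line QB and line HN ⇒ C = (1/2, 0)
C = Q + t·(B−Q) with t = -1/2, so QC:CB = t:(1−t) = -1/2:3/2

QC:CB = -1/3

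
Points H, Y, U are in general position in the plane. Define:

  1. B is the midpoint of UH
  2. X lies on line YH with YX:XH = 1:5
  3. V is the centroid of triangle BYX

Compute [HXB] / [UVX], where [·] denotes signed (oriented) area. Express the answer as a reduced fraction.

[HXB]:[UVX] = 5

Choose coordinates H = (0, 0), Y = (1, 0), U = (0, 1).
1. B is the midpoint of UH ⇒ B = (0, 1/2)
2. X lies on line YH with YX:XH = 1:5 ⇒ X = (5/6, 0)
3. V is the centroid of triangle BYX ⇒ V = (11/18, 1/6)
2·[HXB] = 5/12, 2·[UVX] = 1/12
[HXB]:[UVX] = 5/12:1/12 = 5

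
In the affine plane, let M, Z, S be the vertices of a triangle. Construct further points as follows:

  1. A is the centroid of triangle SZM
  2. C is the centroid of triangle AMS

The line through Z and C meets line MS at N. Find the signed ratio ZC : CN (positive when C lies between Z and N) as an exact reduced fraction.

ZC:CN = 8

Work in coordinates with M = (0, 0), Z = (1, 0), S = (0, 1).
1. A is the centroid of triangle SZM ⇒ A = (1/3, 1/3)
2. C is the centroid of triangle AMS ⇒ C = (1/9, 4/9)
line ZC meets MS at N = (0, 1/2)
C = Z + t·(N−Z) with t = 8/9, so ZC:CN = 8/9:1/9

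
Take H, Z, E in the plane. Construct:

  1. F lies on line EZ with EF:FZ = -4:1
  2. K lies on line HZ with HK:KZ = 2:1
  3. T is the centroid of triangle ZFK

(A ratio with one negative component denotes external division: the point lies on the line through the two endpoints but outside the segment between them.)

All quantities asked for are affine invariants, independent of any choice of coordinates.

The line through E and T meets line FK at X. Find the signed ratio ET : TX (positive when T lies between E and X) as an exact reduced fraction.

Assign H = (0, 0), Z = (1, 0), E = (0, 1) — the answer is frame-independent, so this choice is without loss of generality.
1. F lies on line EZ with EF:FZ = -4:1 ⇒ F = (4/3, -1/3)
2. K lies on line HZ with HK:KZ = 2:1 ⇒ K = (2/3, 0)
3. T is the centroid of triangle ZFK ⇒ T = (1, -1/9)
line ET meets FK at X = (12/11, -7/33)
T = E + t·(X−E) with t = 11/12, so ET:TX = 11/12:1/12

ET:TX = 11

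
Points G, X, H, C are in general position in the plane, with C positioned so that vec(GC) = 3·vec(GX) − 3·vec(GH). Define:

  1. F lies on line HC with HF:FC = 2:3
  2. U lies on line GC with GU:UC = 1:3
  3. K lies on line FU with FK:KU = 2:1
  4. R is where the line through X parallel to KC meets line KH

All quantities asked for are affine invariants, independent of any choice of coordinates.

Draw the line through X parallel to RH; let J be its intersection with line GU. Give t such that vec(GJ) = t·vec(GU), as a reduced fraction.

Work in coordinates with G = (0, 0), X = (1, 0), H = (0, 1), C = (3, -3).
1. F lies on line HC with HF:FC = 2:3 ⇒ F = (6/5, -3/5)
2. U lies on line GC with GU:UC = 1:3 ⇒ U = (3/4, -3/4)
3. K lies on line FU with FK:KU = 2:1 ⇒ K = (9/10, -7/10)
4. R is where the line through X parallel to KC meets line KH ⇒ R = (-3/25, 92/75)
through X parallel to RH: direction (3/25, -17/75); meets GU at J = (17/8, -17/8)
J = G + t·(U−G) with t = 17/6

t = 17/6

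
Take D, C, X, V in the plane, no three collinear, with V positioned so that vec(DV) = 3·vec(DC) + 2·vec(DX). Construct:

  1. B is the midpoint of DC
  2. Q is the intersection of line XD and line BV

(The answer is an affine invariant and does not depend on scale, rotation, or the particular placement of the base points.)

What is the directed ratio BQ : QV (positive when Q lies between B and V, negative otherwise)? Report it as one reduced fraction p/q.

BQ:QV = -1/6

Assign D = (0, 0), C = (1, 0), X = (0, 1), V = (3, 2) — the answer is frame-independent, so this choice is without loss of generality.
1. B is the midpoint of DC ⇒ B = (1/2, 0)
2. Q is the intersection of line XD and line BV ⇒ Q = (0, -2/5)
Q = B + t·(V−B) with t = -1/5, so BQ:QV = t:(1−t) = -1/5:6/5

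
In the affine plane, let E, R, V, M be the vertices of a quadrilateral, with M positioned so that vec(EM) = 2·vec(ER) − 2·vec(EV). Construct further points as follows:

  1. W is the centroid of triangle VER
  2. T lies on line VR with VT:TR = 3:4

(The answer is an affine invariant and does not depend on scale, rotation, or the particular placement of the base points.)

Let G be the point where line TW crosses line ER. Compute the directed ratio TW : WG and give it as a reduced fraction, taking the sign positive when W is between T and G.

Assign E = (0, 0), R = (1, 0), V = (0, 1), M = (2, -2) — the answer is frame-independent, so this choice is without loss of generality.
1. W is the centroid of triangle VER ⇒ W = (1/3, 1/3)
2. T lies on line VR with VT:TR = 3:4 ⇒ T = (3/7, 4/7)
line TW meets ER at G = (1/5, 0)
W = T + t·(G−T) with t = 5/12, so TW:WG = 5/12:7/12

TW:WG = 5/7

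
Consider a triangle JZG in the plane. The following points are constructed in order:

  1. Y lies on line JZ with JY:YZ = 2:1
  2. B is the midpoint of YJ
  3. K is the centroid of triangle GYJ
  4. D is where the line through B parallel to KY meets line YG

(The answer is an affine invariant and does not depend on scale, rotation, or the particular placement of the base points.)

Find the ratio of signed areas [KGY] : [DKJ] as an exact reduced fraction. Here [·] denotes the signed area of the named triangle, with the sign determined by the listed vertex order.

Choose coordinates J = (0, 0), Z = (1, 0), G = (0, 1).
1. Y lies on line JZ with JY:YZ = 2:1 ⇒ Y = (2/3, 0)
2. B is the midpoint of YJ ⇒ B = (1/3, 0)
3. K is the centroid of triangle GYJ ⇒ K = (2/9, 1/3)
4. D is where the line through B parallel to KY meets line YG ⇒ D = (1, -1/2)
2·[KGY] = -2/9, 2·[DKJ] = 4/9
[KGY]:[DKJ] = -2/9:4/9 = -1/2

[KGY]:[DKJ] = -1/2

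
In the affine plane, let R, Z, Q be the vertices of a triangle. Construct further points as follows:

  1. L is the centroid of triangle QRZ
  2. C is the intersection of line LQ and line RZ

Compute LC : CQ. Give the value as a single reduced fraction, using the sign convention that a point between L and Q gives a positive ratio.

LC:CQ = -1/3

Choose coordinates R = (0, 0), Z = (1, 0), Q = (0, 1).
1. L is the centroid of triangle QRZ ⇒ L = (1/3, 1/3)
2. C is the intersection of line LQ and line RZ ⇒ C = (1/2, 0)
C = L + t·(Q−L) with t = -1/2, so LC:CQ = t:(1−t) = -1/2:3/2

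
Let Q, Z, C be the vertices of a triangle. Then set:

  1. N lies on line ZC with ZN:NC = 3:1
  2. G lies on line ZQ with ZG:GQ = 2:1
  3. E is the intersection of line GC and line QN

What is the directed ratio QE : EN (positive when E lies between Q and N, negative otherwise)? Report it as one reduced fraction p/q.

Work in coordinates with Q = (0, 0), Z = (1, 0), C = (0, 1).
1. N lies on line ZC with ZN:NC = 3:1 ⇒ N = (1/4, 3/4)
2. G lies on line ZQ with ZG:GQ = 2:1 ⇒ G = (1/3, 0)
3. E is the intersection of line GC and line QN ⇒ E = (1/6, 1/2)
E = Q + t·(N−Q) with t = 2/3, so QE:EN = t:(1−t) = 2/3:1/3

QE:EN = 2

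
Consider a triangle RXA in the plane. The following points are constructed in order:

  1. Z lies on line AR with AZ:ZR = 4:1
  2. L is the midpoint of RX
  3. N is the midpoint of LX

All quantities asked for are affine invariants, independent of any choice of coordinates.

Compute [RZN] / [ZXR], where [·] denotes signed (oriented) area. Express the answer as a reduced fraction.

[RZN]:[ZXR] = 3/4

Assign R = (0, 0), X = (1, 0), A = (0, 1) — the answer is frame-independent, so this choice is without loss of generality.
1. Z lies on line AR with AZ:ZR = 4:1 ⇒ Z = (0, 1/5)
2. L is the midpoint of RX ⇒ L = (1/2, 0)
3. N is the midpoint of LX ⇒ N = (3/4, 0)
2·[RZN] = -3/20, 2·[ZXR] = -1/5
[RZN]:[ZXR] = -3/20:-1/5 = 3/4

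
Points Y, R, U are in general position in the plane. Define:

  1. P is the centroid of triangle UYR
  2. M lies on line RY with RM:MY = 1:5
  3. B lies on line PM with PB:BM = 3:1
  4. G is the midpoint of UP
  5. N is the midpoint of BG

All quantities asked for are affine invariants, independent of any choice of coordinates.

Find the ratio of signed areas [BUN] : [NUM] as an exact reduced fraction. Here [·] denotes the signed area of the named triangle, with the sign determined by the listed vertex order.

Assign Y = (0, 0), R = (1, 0), U = (0, 1) — the answer is frame-independent, so this choice is without loss of generality.
1. P is the centroid of triangle UYR ⇒ P = (1/3, 1/3)
2. M lies on line RY with RM:MY = 1:5 ⇒ M = (5/6, 0)
3. B lies on line PM with PB:BM = 3:1 ⇒ B = (17/24, 1/12)
4. G is the midpoint of UP ⇒ G = (1/6, 2/3)
5. N is the midpoint of BG ⇒ N = (7/16, 3/8)
2·[BUN] = 1/24, 2·[NUM] = -1/12
[BUN]:[NUM] = 1/24:-1/12 = -1/2

[BUN]:[NUM] = -1/2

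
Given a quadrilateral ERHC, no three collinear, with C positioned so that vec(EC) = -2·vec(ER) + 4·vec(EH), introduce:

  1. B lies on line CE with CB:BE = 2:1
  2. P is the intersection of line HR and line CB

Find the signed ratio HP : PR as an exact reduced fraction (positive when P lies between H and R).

Set E = (0, 0), R = (1, 0), H = (0, 1), C = (-2, 4); any affine frame gives the same invariant.
1. B lies on line CE with CB:BE = 2:1 ⇒ B = (-2/3, 4/3)
2. P is the intersection of line HR and line CB ⇒ P = (-1, 2)
P = H + t·(R−H) with t = -1, so HP:PR = t:(1−t) = -1:2

HP:PR = -1/2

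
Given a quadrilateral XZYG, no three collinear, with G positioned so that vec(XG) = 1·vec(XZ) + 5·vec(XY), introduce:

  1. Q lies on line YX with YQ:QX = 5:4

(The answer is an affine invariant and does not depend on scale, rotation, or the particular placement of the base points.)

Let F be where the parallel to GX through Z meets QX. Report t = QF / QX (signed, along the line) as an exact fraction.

Work in coordinates with X = (0, 0), Z = (1, 0), Y = (0, 1), G = (1, 5).
1. Q lies on line YX with YQ:QX = 5:4 ⇒ Q = (0, 4/9)
through Z parallel to GX: direction (-1, -5); meets QX at F = (0, -5)
F = Q + t·(X−Q) with t = 49/4

t = 49/4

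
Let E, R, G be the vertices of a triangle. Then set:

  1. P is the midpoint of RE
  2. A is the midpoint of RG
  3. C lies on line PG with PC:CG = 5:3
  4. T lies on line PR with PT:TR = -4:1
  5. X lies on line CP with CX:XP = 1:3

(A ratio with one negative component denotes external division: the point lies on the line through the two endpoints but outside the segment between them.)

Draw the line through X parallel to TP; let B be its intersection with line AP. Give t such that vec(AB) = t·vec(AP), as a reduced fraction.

t = 1/16

Work in coordinates with E = (0, 0), R = (1, 0), G = (0, 1).
1. P is the midpoint of RE ⇒ P = (1/2, 0)
2. A is the midpoint of RG ⇒ A = (1/2, 1/2)
3. C lies on line PG with PC:CG = 5:3 ⇒ C = (3/16, 5/8)
4. T lies on line PR with PT:TR = -4:1 ⇒ T = (7/6, 0)
5. X lies on line CP with CX:XP = 1:3 ⇒ X = (17/64, 15/32)
through X parallel to TP: direction (-2/3, 0); meets AP at B = (1/2, 15/32)
B = A + t·(P−A) with t = 1/16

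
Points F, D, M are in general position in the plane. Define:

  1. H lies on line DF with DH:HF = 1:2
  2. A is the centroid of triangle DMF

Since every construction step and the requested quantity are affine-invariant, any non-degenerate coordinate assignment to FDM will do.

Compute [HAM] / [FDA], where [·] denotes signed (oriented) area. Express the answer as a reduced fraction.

Set F = (0, 0), D = (1, 0), M = (0, 1); any affine frame gives the same invariant.
1. H lies on line DF with DH:HF = 1:2 ⇒ H = (2/3, 0)
2. A is the centroid of triangle DMF ⇒ A = (1/3, 1/3)
2·[HAM] = -1/9, 2·[FDA] = 1/3
[HAM]:[FDA] = -1/9:1/3 = -1/3

[HAM]:[FDA] = -1/3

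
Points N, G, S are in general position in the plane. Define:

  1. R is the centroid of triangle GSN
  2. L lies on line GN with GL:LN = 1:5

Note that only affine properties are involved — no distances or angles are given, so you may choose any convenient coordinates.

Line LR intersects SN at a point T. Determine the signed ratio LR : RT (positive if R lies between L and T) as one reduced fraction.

LR:RT = 3/2

Choose coordinates N = (0, 0), G = (1, 0), S = (0, 1).
1. R is the centroid of triangle GSN ⇒ R = (1/3, 1/3)
2. L lies on line GN with GL:LN = 1:5 ⇒ L = (5/6, 0)
line LR meets SN at T = (0, 5/9)
R = L + t·(T−L) with t = 3/5, so LR:RT = 3/5:2/5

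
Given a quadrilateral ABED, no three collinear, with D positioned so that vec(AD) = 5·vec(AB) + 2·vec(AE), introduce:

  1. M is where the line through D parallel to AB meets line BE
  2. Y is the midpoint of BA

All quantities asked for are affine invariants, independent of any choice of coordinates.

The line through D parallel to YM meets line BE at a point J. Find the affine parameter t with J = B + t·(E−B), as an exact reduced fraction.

t = -22

Assign A = (0, 0), B = (1, 0), E = (0, 1), D = (5, 2) — the answer is frame-independent, so this choice is without loss of generality.
1. M is where the line through D parallel to AB meets line BE ⇒ M = (-1, 2)
2. Y is the midpoint of BA ⇒ Y = (1/2, 0)
through D parallel to YM: direction (-3/2, 2); meets BE at J = (23, -22)
J = B + t·(E−B) with t = -22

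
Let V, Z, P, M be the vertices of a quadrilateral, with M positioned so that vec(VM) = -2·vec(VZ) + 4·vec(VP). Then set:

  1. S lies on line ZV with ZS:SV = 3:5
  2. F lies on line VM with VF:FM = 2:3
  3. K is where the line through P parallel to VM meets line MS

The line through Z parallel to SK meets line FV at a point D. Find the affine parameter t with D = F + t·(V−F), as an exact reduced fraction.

t = -3

Assign V = (0, 0), Z = (1, 0), P = (0, 1), M = (-2, 4) — the answer is frame-independent, so this choice is without loss of generality.
1. S lies on line ZV with ZS:SV = 3:5 ⇒ S = (5/8, 0)
2. F lies on line VM with VF:FM = 2:3 ⇒ F = (-4/5, 8/5)
3. K is where the line through P parallel to VM meets line MS ⇒ K = (1/10, 4/5)
through Z parallel to SK: direction (-21/40, 4/5); meets FV at D = (-16/5, 32/5)
D = F + t·(V−F) with t = -3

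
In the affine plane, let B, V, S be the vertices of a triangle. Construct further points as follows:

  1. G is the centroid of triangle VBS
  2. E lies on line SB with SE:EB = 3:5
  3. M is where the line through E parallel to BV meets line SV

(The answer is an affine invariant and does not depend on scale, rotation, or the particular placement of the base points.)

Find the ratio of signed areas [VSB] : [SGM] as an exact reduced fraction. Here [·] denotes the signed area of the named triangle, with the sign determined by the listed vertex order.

[VSB]:[SGM] = 8

Set B = (0, 0), V = (1, 0), S = (0, 1); any affine frame gives the same invariant.
1. G is the centroid of triangle VBS ⇒ G = (1/3, 1/3)
2. E lies on line SB with SE:EB = 3:5 ⇒ E = (0, 5/8)
3. M is where the line through E parallel to BV meets line SV ⇒ M = (3/8, 5/8)
2·[VSB] = 1, 2·[SGM] = 1/8
[VSB]:[SGM] = 1:1/8 = 8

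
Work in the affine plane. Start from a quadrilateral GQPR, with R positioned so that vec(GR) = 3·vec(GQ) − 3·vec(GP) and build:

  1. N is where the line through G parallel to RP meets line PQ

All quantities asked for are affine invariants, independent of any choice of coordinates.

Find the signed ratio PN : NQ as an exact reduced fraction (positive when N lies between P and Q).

Choose coordinates G = (0, 0), Q = (1, 0), P = (0, 1), R = (3, -3).
1. N is where the line through G parallel to RP meets line PQ ⇒ N = (-3, 4)
N = P + t·(Q−P) with t = -3, so PN:NQ = t:(1−t) = -3:4

PN:NQ = -3/4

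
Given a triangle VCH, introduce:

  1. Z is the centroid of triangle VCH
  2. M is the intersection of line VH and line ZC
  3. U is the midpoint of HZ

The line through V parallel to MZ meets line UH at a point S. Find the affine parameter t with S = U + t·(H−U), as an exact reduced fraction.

Choose coordinates V = (0, 0), C = (1, 0), H = (0, 1).
1. Z is the centroid of triangle VCH ⇒ Z = (1/3, 1/3)
2. M is the intersection of line VH and line ZC ⇒ M = (0, 1/2)
3. U is the midpoint of HZ ⇒ U = (1/6, 2/3)
through V parallel to MZ: direction (1/3, -1/6); meets UH at S = (2/3, -1/3)
S = U + t·(H−U) with t = -3

t = -3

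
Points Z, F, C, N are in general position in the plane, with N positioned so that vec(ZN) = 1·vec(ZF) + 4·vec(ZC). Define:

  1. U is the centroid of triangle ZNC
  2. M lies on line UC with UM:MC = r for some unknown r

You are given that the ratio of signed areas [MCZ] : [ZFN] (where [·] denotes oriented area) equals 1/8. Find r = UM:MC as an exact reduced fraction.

Set Z = (0, 0), F = (1, 0), C = (0, 1), N = (1, 4); any affine frame gives the same invariant.
1. U is the centroid of triangle ZNC ⇒ U = (1/3, 5/3)
2. With UM:MC = r, write λ = r/(r+1) so M = U + λ·(C−U); M is affine-linear in λ
Every point depending on M is an affine combination of M and λ-independent points, so each such coordinate is linear in λ; the λ² term in each signed area is a multiple of (C−U)×(C−U) = 0, so 2·[MCZ] and 2·[ZFN] are each linear in λ. Evaluating at λ=0 and λ=1:
  2·[MCZ] = -1/3·λ + 1/3,   2·[ZFN] = 4
So [MCZ]:[ZFN] = (-1/3·λ + 1/3) / (4). Setting this equal to 1/8:
  -1/3·λ + 1/3 = 1/8·(4)  ⇒  λ = -1/2
Then r = λ/(1−λ) = (-1/2)/(3/2) = -1/3. Check: with r = -1/3, M = (1/2, 2) and [MCZ]:[ZFN] = 1/8 as required.

r = -1/3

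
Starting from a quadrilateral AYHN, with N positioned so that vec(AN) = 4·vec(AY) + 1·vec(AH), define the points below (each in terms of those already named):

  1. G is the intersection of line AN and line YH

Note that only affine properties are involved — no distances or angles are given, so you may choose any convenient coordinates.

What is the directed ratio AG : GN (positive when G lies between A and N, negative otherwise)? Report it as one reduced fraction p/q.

Work in coordinates with A = (0, 0), Y = (1, 0), H = (0, 1), N = (4, 1).
1. G is the intersection of line AN and line YH ⇒ G = (4/5, 1/5)
G = A + t·(N−A) with t = 1/5, so AG:GN = t:(1−t) = 1/5:4/5

AG:GN = 1/4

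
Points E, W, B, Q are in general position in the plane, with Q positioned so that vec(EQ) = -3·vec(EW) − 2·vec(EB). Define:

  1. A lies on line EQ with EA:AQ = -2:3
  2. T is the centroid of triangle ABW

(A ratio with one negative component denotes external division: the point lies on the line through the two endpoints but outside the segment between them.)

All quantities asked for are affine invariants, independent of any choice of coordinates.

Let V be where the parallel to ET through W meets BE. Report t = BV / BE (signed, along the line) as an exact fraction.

Work in coordinates with E = (0, 0), W = (1, 0), B = (0, 1), Q = (-3, -2).
1. A lies on line EQ with EA:AQ = -2:3 ⇒ A = (6, 4)
2. T is the centroid of triangle ABW ⇒ T = (7/3, 5/3)
through W parallel to ET: direction (7/3, 5/3); meets BE at V = (0, -5/7)
V = B + t·(E−B) with t = 12/7

t = 12/7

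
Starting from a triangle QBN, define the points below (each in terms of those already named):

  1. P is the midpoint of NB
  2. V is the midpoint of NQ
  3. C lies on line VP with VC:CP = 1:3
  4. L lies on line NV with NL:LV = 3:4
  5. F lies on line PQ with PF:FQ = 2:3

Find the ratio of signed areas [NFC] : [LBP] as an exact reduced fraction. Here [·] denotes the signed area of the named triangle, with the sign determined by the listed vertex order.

[NFC]:[LBP] = -7/12

Assign Q = (0, 0), B = (1, 0), N = (0, 1) — the answer is frame-independent, so this choice is without loss of generality.
1. P is the midpoint of NB ⇒ P = (1/2, 1/2)
2. V is the midpoint of NQ ⇒ V = (0, 1/2)
3. C lies on line VP with VC:CP = 1:3 ⇒ C = (1/8, 1/2)
4. L lies on line NV with NL:LV = 3:4 ⇒ L = (0, 11/14)
5. F lies on line PQ with PF:FQ = 2:3 ⇒ F = (3/10, 3/10)
2·[NFC] = -1/16, 2·[LBP] = 3/28
[NFC]:[LBP] = -1/16:3/28 = -7/12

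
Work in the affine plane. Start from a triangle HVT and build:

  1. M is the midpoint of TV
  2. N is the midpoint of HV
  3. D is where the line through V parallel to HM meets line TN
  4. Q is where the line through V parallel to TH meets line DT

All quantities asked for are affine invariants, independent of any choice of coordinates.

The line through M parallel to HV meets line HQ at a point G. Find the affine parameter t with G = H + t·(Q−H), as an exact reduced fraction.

t = -1/2

Assign H = (0, 0), V = (1, 0), T = (0, 1) — the answer is frame-independent, so this choice is without loss of generality.
1. M is the midpoint of TV ⇒ M = (1/2, 1/2)
2. N is the midpoint of HV ⇒ N = (1/2, 0)
3. D is where the line through V parallel to HM meets line TN ⇒ D = (2/3, -1/3)
4. Q is where the line through V parallel to TH meets line DT ⇒ Q = (1, -1)
through M parallel to HV: direction (1, 0); meets HQ at G = (-1/2, 1/2)
G = H + t·(Q−H) with t = -1/2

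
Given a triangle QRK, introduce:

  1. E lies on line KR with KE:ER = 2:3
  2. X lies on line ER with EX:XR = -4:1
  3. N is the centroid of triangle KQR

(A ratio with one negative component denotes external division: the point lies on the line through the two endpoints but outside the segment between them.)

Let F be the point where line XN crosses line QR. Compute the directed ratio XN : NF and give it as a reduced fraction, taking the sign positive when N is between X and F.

Choose coordinates Q = (0, 0), R = (1, 0), K = (0, 1).
1. E lies on line KR with KE:ER = 2:3 ⇒ E = (2/5, 3/5)
2. X lies on line ER with EX:XR = -4:1 ⇒ X = (6/5, -1/5)
3. N is the centroid of triangle KQR ⇒ N = (1/3, 1/3)
line XN meets QR at F = (7/8, 0)
N = X + t·(F−X) with t = 8/3, so XN:NF = 8/3:-5/3

XN:NF = -8/5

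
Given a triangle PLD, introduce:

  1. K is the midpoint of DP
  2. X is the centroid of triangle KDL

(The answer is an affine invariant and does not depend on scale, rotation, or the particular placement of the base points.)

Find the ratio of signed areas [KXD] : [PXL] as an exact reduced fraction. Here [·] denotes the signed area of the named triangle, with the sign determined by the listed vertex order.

[KXD]:[PXL] = -1/3

Set P = (0, 0), L = (1, 0), D = (0, 1); any affine frame gives the same invariant.
1. K is the midpoint of DP ⇒ K = (0, 1/2)
2. X is the centroid of triangle KDL ⇒ X = (1/3, 1/2)
2·[KXD] = 1/6, 2·[PXL] = -1/2
[KXD]:[PXL] = 1/6:-1/2 = -1/3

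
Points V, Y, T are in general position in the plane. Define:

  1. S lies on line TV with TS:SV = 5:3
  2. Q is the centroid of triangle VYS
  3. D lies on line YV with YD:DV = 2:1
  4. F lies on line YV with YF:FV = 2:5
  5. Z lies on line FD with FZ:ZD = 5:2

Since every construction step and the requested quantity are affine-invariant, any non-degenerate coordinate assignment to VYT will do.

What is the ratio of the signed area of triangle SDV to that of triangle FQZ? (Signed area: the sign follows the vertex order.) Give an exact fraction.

[SDV]:[FQZ] = -147/40

Choose coordinates V = (0, 0), Y = (1, 0), T = (0, 1).
1. S lies on line TV with TS:SV = 5:3 ⇒ S = (0, 3/8)
2. Q is the centroid of triangle VYS ⇒ Q = (1/3, 1/8)
3. D lies on line YV with YD:DV = 2:1 ⇒ D = (1/3, 0)
4. F lies on line YV with YF:FV = 2:5 ⇒ F = (5/7, 0)
5. Z lies on line FD with FZ:ZD = 5:2 ⇒ Z = (65/147, 0)
2·[SDV] = -1/8, 2·[FQZ] = 5/147
[SDV]:[FQZ] = -1/8:5/147 = -147/40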